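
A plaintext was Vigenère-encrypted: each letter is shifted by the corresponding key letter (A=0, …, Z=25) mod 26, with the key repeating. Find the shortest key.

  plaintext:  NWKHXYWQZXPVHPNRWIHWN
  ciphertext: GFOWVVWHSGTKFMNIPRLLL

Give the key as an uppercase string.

  i= 0: G-N = 19 → T
  i= 1: F-W =  9 → J
  i= 2: O-K =  4 → E
  i= 3: W-H = 15 → P
  i= 4: V-X = 24 → Y
  i= 5: V-Y = 23 → X
  i= 6: W-W =  0 → A
  i= 7: H-Q = 17 → R
  i= 8: S-Z = 19 → T
  i= 9: G-X =  9 → J
  i=10: T-P =  4 → E
  i=11: K-V = 15 → P
  i=12: F-H = 24 → Y
  i=13: M-P = 23 → X
  i=14: N-N =  0 → A
  i=15: I-R = 17 → R
  i=16: P-W = 19 → T
  i=17: R-I =  9 → J
  i=18: L-H =  4 → E
  i=19: L-W = 15 → P
  i=20: L-N = 24 → Y
  shifts repeat with period 8: TJEPYXAR

TJEPYXAR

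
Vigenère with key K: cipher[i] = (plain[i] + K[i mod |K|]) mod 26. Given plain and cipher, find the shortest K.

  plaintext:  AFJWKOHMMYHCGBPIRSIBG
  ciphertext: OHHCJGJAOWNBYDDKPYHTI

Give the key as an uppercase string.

  i= 0: O-A = 14 → O
  i= 1: H-F =  2 → C
  i= 2: H-J = 24 → Y
  i= 3: C-W =  6 → G
  i= 4: J-K = 25 → Z
  i= 5: G-O = 18 → S
  i= 6: J-H =  2 → C
  i= 7: A-M = 14 → O
  i= 8: O-M =  2 → C
  i= 9: W-Y = 24 → Y
  i=10: N-H =  6 → G
  i=11: B-C = 25 → Z
  i=12: Y-G = 18 → S
  i=13: D-B =  2 → C
  i=14: D-P = 14 → O
  i=15: K-I =  2 → C
  i=16: P-R = 24 → Y
  i=17: Y-S =  6 → G
  i=18: H-I = 25 → Z
  i=19: T-B = 18 → S
  i=20: I-G =  2 → C
  shifts repeat with period 7: OCYGZSC

OCYGZSC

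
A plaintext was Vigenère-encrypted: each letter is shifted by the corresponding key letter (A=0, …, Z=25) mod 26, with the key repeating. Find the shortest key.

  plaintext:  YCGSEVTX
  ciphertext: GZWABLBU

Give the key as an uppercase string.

  i= 0: G-Y =  8 → I
  i= 1: Z-C = 23 → X
  i= 2: W-G = 16 → Q
  i= 3: A-S =  8 → I
  i= 4: B-E = 23 → X
  i= 5: L-V = 16 → Q
  i= 6: B-T =  8 → I
  i= 7: U-X = 23 → X
  shifts repeat with period 3: IXQ

IXQ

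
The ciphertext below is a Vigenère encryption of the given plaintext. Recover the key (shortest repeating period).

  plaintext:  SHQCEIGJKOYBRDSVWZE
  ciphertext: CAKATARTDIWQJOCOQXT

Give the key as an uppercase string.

  i= 0: C-S = 10 → K
  i= 1: A-H = 19 → T
  i= 2: K-Q = 20 → U
  i= 3: A-C = 24 → Y
  i= 4: T-E = 15 → P
  i= 5: A-I = 18 → S
  i= 6: R-G = 11 → L
  i= 7: T-J = 10 → K
  i= 8: D-K = 19 → T
  i= 9: I-O = 20 → U
  i=10: W-Y = 24 → Y
  i=11: Q-B = 15 → P
  i=12: J-R = 18 → S
  i=13: O-D = 11 → L
  i=14: C-S = 10 → K
  i=15: O-V = 19 → T
  i=16: Q-W = 20 → U
  i=17: X-Z = 24 → Y
  i=18: T-E = 15 → P
  shifts repeat with period 7: KTUYPSL

KTUYPSL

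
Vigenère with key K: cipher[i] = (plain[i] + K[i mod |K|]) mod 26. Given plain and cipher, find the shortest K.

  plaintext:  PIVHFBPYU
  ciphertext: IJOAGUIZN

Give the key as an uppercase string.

TBT

  i= 0: I-P = 19 → T
  i= 1: J-I =  1 → B
  i= 2: O-V = 19 → T
  i= 3: A-H = 19 → T
  i= 4: G-F =  1 → B
  i= 5: U-B = 19 → T
  i= 6: I-P = 19 → T
  i= 7: Z-Y =  1 → B
  i= 8: N-U = 19 → T
  shifts repeat with period 3: TBT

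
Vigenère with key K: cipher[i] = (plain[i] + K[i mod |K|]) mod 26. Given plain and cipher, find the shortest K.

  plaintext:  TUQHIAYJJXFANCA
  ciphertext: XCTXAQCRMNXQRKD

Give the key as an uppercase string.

  i= 0: X-T =  4 → E
  i= 1: C-U =  8 → I
  i= 2: T-Q =  3 → D
  i= 3: X-H = 16 → Q
  i= 4: A-I = 18 → S
  i= 5: Q-A = 16 → Q
  i= 6: C-Y =  4 → E
  i= 7: R-J =  8 → I
  i= 8: M-J =  3 → D
  i= 9: N-X = 16 → Q
  i=10: X-F = 18 → S
  i=11: Q-A = 16 → Q
  i=12: R-N =  4 → E
  i=13: K-C =  8 → I
  i=14: D-A =  3 → D
  shifts repeat with period 6: EIDQSQ

EIDQSQ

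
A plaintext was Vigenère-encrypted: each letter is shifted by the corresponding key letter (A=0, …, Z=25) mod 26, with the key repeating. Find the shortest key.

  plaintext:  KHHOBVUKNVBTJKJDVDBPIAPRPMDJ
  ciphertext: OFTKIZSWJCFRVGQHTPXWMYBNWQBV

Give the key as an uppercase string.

EYMWH

  i= 0: O-K =  4 → E
  i= 1: F-H = 24 → Y
  i= 2: T-H = 12 → M
  i= 3: K-O = 22 → W
  i= 4: I-B =  7 → H
  i= 5: Z-V =  4 → E
  i= 6: S-U = 24 → Y
  i= 7: W-K = 12 → M
  i= 8: J-N = 22 → W
  i= 9: C-V =  7 → H
  i=10: F-B =  4 → E
  i=11: R-T = 24 → Y
  i=12: V-J = 12 → M
  i=13: G-K = 22 → W
  i=14: Q-J =  7 → H
  i=15: H-D =  4 → E
  i=16: T-V = 24 → Y
  i=17: P-D = 12 → M
  i=18: X-B = 22 → W
  i=19: W-P =  7 → H
  i=20: M-I =  4 → E
  i=21: Y-A = 24 → Y
  i=22: B-P = 12 → M
  i=23: N-R = 22 → W
  i=24: W-P =  7 → H
  i=25: Q-M =  4 → E
  i=26: B-D = 24 → Y
  i=27: V-J = 12 → M
  shifts repeat with period 5: EYMWH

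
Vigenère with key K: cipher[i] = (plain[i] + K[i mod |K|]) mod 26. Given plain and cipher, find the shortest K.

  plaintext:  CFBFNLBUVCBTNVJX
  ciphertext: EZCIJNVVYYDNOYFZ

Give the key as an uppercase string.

CUBDW

  i= 0: E-C =  2 → C
  i= 1: Z-F = 20 → U
  i= 2: C-B =  1 → B
  i= 3: I-F =  3 → D
  i= 4: J-N = 22 → W
  i= 5: N-L =  2 → C
  i= 6: V-B = 20 → U
  i= 7: V-U =  1 → B
  i= 8: Y-V =  3 → D
  i= 9: Y-C = 22 → W
  i=10: D-B =  2 → C
  i=11: N-T = 20 → U
  i=12: O-N =  1 → B
  i=13: Y-V =  3 → D
  i=14: F-J = 22 → W
  i=15: Z-X =  2 → C
  shifts repeat with period 5: CUBDW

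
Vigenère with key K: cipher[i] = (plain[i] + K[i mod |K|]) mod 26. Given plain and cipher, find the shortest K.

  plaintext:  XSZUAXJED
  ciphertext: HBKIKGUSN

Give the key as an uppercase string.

KJLO

  i= 0: H-X = 10 → K
  i= 1: B-S =  9 → J
  i= 2: K-Z = 11 → L
  i= 3: I-U = 14 → O
  i= 4: K-A = 10 → K
  i= 5: G-X =  9 → J
  i= 6: U-J = 11 → L
  i= 7: S-E = 14 → O
  i= 8: N-D = 10 → K
  shifts repeat with period 4: KJLO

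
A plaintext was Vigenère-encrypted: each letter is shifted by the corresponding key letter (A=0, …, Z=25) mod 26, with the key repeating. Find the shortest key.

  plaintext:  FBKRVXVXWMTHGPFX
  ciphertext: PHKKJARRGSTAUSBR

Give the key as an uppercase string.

  i= 0: P-F = 10 → K
  i= 1: H-B =  6 → G
  i= 2: K-K =  0 → A
  i= 3: K-R = 19 → T
  i= 4: J-V = 14 → O
  i= 5: A-X =  3 → D
  i= 6: R-V = 22 → W
  i= 7: R-X = 20 → U
  i= 8: G-W = 10 → K
  i= 9: S-M =  6 → G
  i=10: T-T =  0 → A
  i=11: A-H = 19 → T
  i=12: U-G = 14 → O
  i=13: S-P =  3 → D
  i=14: B-F = 22 → W
  i=15: R-X = 20 → U
  shifts repeat with period 8: KGATODWU

KGATODWU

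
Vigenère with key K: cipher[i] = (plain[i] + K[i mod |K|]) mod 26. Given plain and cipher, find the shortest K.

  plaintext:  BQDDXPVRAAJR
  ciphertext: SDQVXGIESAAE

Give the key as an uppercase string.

  i= 0: S-B = 17 → R
  i= 1: D-Q = 13 → N
  i= 2: Q-D = 13 → N
  i= 3: V-D = 18 → S
  i= 4: X-X =  0 → A
  i= 5: G-P = 17 → R
  i= 6: I-V = 13 → N
  i= 7: E-R = 13 → N
  i= 8: S-A = 18 → S
  i= 9: A-A =  0 → A
  i=10: A-J = 17 → R
  i=11: E-R = 13 → N
  shifts repeat with period 5: RNNSA

RNNSA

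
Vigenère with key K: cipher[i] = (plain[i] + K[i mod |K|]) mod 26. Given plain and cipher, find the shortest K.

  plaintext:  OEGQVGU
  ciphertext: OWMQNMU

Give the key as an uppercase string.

ASG

  i= 0: O-O =  0 → A
  i= 1: W-E = 18 → S
  i= 2: M-G =  6 → G
  i= 3: Q-Q =  0 → A
  i= 4: N-V = 18 → S
  i= 5: M-G =  6 → G
  i= 6: U-U =  0 → A
  shifts repeat with period 3: ASG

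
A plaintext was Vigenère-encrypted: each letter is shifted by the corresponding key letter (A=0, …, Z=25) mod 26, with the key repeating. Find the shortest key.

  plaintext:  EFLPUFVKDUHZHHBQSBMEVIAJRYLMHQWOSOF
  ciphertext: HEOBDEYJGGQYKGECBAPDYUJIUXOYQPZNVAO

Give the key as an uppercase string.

  i= 0: H-E =  3 → D
  i= 1: E-F = 25 → Z
  i= 2: O-L =  3 → D
  i= 3: B-P = 12 → M
  i= 4: D-U =  9 → J
  i= 5: E-F = 25 → Z
  i= 6: Y-V =  3 → D
  i= 7: J-K = 25 → Z
  i= 8: G-D =  3 → D
  i= 9: G-U = 12 → M
  i=10: Q-H =  9 → J
  i=11: Y-Z = 25 → Z
  i=12: K-H =  3 → D
  i=13: G-H = 25 → Z
  i=14: E-B =  3 → D
  i=15: C-Q = 12 → M
  i=16: B-S =  9 → J
  i=17: A-B = 25 → Z
  i=18: P-M =  3 → D
  i=19: D-E = 25 → Z
  i=20: Y-V =  3 → D
  i=21: U-I = 12 → M
  i=22: J-A =  9 → J
  i=23: I-J = 25 → Z
  i=24: U-R =  3 → D
  i=25: X-Y = 25 → Z
  i=26: O-L =  3 → D
  i=27: Y-M = 12 → M
  i=28: Q-H =  9 → J
  i=29: P-Q = 25 → Z
  i=30: Z-W =  3 → D
  i=31: N-O = 25 → Z
  i=32: V-S =  3 → D
  i=33: A-O = 12 → M
  i=34: O-F =  9 → J
  shifts repeat with period 6: DZDMJZ

DZDMJZ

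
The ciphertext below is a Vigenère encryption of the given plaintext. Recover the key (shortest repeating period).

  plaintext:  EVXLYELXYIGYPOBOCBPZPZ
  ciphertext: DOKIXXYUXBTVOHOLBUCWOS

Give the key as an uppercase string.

  i= 0: D-E = 25 → Z
  i= 1: O-V = 19 → T
  i= 2: K-X = 13 → N
  i= 3: I-L = 23 → X
  i= 4: X-Y = 25 → Z
  i= 5: X-E = 19 → T
  i= 6: Y-L = 13 → N
  i= 7: U-X = 23 → X
  i= 8: X-Y = 25 → Z
  i= 9: B-I = 19 → T
  i=10: T-G = 13 → N
  i=11: V-Y = 23 → X
  i=12: O-P = 25 → Z
  i=13: H-O = 19 → T
  i=14: O-B = 13 → N
  i=15: L-O = 23 → X
  i=16: B-C = 25 → Z
  i=17: U-B = 19 → T
  i=18: C-P = 13 → N
  i=19: W-Z = 23 → X
  i=20: O-P = 25 → Z
  i=21: S-Z = 19 → T
  shifts repeat with period 4: ZTNX

ZTNX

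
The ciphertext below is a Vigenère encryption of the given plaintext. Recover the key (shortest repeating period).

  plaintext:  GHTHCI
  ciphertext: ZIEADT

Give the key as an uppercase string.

  i= 0: Z-G = 19 → T
  i= 1: I-H =  1 → B
  i= 2: E-T = 11 → L
  i= 3: A-H = 19 → T
  i= 4: D-C =  1 → B
  i= 5: T-I = 11 → L
  shifts repeat with period 3: TBL

TBL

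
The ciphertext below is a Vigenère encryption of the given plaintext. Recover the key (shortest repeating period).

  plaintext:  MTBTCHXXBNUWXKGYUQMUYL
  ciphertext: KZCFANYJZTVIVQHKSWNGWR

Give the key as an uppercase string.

  i= 0: K-M = 24 → Y
  i= 1: Z-T =  6 → G
  i= 2: C-B =  1 → B
  i= 3: F-T = 12 → M
  i= 4: A-C = 24 → Y
  i= 5: N-H =  6 → G
  i= 6: Y-X =  1 → B
  i= 7: J-X = 12 → M
  i= 8: Z-B = 24 → Y
  i= 9: T-N =  6 → G
  i=10: V-U =  1 → B
  i=11: I-W = 12 → M
  i=12: V-X = 24 → Y
  i=13: Q-K =  6 → G
  i=14: H-G =  1 → B
  i=15: K-Y = 12 → M
  i=16: S-U = 24 → Y
  i=17: W-Q =  6 → G
  i=18: N-M =  1 → B
  i=19: G-U = 12 → M
  i=20: W-Y = 24 → Y
  i=21: R-L =  6 → G
  shifts repeat with period 4: YGBM

YGBM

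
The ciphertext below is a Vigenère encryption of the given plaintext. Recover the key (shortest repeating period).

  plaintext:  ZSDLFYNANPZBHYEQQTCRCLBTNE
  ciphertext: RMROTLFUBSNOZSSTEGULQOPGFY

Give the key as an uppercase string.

SUODON

  i= 0: R-Z = 18 → S
  i= 1: M-S = 20 → U
  i= 2: R-D = 14 → O
  i= 3: O-L =  3 → D
  i= 4: T-F = 14 → O
  i= 5: L-Y = 13 → N
  i= 6: F-N = 18 → S
  i= 7: U-A = 20 → U
  i= 8: B-N = 14 → O
  i= 9: S-P =  3 → D
  i=10: N-Z = 14 → O
  i=11: O-B = 13 → N
  i=12: Z-H = 18 → S
  i=13: S-Y = 20 → U
  i=14: S-E = 14 → O
  i=15: T-Q =  3 → D
  i=16: E-Q = 14 → O
  i=17: G-T = 13 → N
  i=18: U-C = 18 → S
  i=19: L-R = 20 → U
  i=20: Q-C = 14 → O
  i=21: O-L =  3 → D
  i=22: P-B = 14 → O
  i=23: G-T = 13 → N
  i=24: F-N = 18 → S
  i=25: Y-E = 20 → U
  shifts repeat with period 6: SUODON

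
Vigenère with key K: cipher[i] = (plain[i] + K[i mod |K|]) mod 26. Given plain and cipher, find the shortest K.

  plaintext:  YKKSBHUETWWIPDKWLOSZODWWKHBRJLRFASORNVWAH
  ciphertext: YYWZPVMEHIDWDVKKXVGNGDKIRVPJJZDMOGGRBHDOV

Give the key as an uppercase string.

  i= 0: Y-Y =  0 → A
  i= 1: Y-K = 14 → O
  i= 2: W-K = 12 → M
  i= 3: Z-S =  7 → H
  i= 4: P-B = 14 → O
  i= 5: V-H = 14 → O
  i= 6: M-U = 18 → S
  i= 7: E-E =  0 → A
  i= 8: H-T = 14 → O
  i= 9: I-W = 12 → M
  i=10: D-W =  7 → H
  i=11: W-I = 14 → O
  i=12: D-P = 14 → O
  i=13: V-D = 18 → S
  i=14: K-K =  0 → A
  i=15: K-W = 14 → O
  i=16: X-L = 12 → M
  i=17: V-O =  7 → H
  i=18: G-S = 14 → O
  i=19: N-Z = 14 → O
  i=20: G-O = 18 → S
  i=21: D-D =  0 → A
  i=22: K-W = 14 → O
  i=23: I-W = 12 → M
  i=24: R-K =  7 → H
  i=25: V-H = 14 → O
  i=26: P-B = 14 → O
  i=27: J-R = 18 → S
  i=28: J-J =  0 → A
  i=29: Z-L = 14 → O
  i=30: D-R = 12 → M
  i=31: M-F =  7 → H
  i=32: O-A = 14 → O
  i=33: G-S = 14 → O
  i=34: G-O = 18 → S
  i=35: R-R =  0 → A
  i=36: B-N = 14 → O
  i=37: H-V = 12 → M
  i=38: D-W =  7 → H
  i=39: O-A = 14 → O
  i=40: V-H = 14 → O
  shifts repeat with period 7: AOMHOOS

AOMHOOS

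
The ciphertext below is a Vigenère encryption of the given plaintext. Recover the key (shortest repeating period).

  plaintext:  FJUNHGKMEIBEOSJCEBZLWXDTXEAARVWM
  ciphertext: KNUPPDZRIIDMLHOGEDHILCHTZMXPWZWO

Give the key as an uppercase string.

  i= 0: K-F =  5 → F
  i= 1: N-J =  4 → E
  i= 2: U-U =  0 → A
  i= 3: P-N =  2 → C
  i= 4: P-H =  8 → I
  i= 5: D-G = 23 → X
  i= 6: Z-K = 15 → P
  i= 7: R-M =  5 → F
  i= 8: I-E =  4 → E
  i= 9: I-I =  0 → A
  i=10: D-B =  2 → C
  i=11: M-E =  8 → I
  i=12: L-O = 23 → X
  i=13: H-S = 15 → P
  i=14: O-J =  5 → F
  i=15: G-C =  4 → E
  i=16: E-E =  0 → A
  i=17: D-B =  2 → C
  i=18: H-Z =  8 → I
  i=19: I-L = 23 → X
  i=20: L-W = 15 → P
  i=21: C-X =  5 → F
  i=22: H-D =  4 → E
  i=23: T-T =  0 → A
  i=24: Z-X =  2 → C
  i=25: M-E =  8 → I
  i=26: X-A = 23 → X
  i=27: P-A = 15 → P
  i=28: W-R =  5 → F
  i=29: Z-V =  4 → E
  i=30: W-W =  0 → A
  i=31: O-M =  2 → C
  shifts repeat with period 7: FEACIXP

FEACIXP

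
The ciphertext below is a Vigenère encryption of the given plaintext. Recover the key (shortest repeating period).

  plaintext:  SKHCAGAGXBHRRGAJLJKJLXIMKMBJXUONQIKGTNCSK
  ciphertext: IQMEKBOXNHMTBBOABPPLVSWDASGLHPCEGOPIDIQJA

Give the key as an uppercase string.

  i= 0: I-S = 16 → Q
  i= 1: Q-K =  6 → G
  i= 2: M-H =  5 → F
  i= 3: E-C =  2 → C
  i= 4: K-A = 10 → K
  i= 5: B-G = 21 → V
  i= 6: O-A = 14 → O
  i= 7: X-G = 17 → R
  i= 8: N-X = 16 → Q
  i= 9: H-B =  6 → G
  i=10: M-H =  5 → F
  i=11: T-R =  2 → C
  i=12: B-R = 10 → K
  i=13: B-G = 21 → V
  i=14: O-A = 14 → O
  i=15: A-J = 17 → R
  i=16: B-L = 16 → Q
  i=17: P-J =  6 → G
  i=18: P-K =  5 → F
  i=19: L-J =  2 → C
  i=20: V-L = 10 → K
  i=21: S-X = 21 → V
  i=22: W-I = 14 → O
  i=23: D-M = 17 → R
  i=24: A-K = 16 → Q
  i=25: S-M =  6 → G
  i=26: G-B =  5 → F
  i=27: L-J =  2 → C
  i=28: H-X = 10 → K
  i=29: P-U = 21 → V
  i=30: C-O = 14 → O
  i=31: E-N = 17 → R
  i=32: G-Q = 16 → Q
  i=33: O-I =  6 → G
  i=34: P-K =  5 → F
  i=35: I-G =  2 → C
  i=36: D-T = 10 → K
  i=37: I-N = 21 → V
  i=38: Q-C = 14 → O
  i=39: J-S = 17 → R
  i=40: A-K = 16 → Q
  shifts repeat with period 8: QGFCKVOR

QGFCKVOR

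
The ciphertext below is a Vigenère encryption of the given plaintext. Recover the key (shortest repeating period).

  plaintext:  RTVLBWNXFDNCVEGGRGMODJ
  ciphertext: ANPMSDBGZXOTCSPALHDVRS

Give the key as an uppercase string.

JUUBRHO

  i= 0: A-R =  9 → J
  i= 1: N-T = 20 → U
  i= 2: P-V = 20 → U
  i= 3: M-L =  1 → B
  i= 4: S-B = 17 → R
  i= 5: D-W =  7 → H
  i= 6: B-N = 14 → O
  i= 7: G-X =  9 → J
  i= 8: Z-F = 20 → U
  i= 9: X-D = 20 → U
  i=10: O-N =  1 → B
  i=11: T-C = 17 → R
  i=12: C-V =  7 → H
  i=13: S-E = 14 → O
  i=14: P-G =  9 → J
  i=15: A-G = 20 → U
  i=16: L-R = 20 → U
  i=17: H-G =  1 → B
  i=18: D-M = 17 → R
  i=19: V-O =  7 → H
  i=20: R-D = 14 → O
  i=21: S-J =  9 → J
  shifts repeat with period 7: JUUBRHO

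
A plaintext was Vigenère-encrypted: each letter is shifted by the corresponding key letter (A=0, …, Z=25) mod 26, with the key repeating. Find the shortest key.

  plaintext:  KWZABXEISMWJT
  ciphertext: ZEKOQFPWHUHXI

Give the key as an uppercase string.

PILO

  i= 0: Z-K = 15 → P
  i= 1: E-W =  8 → I
  i= 2: K-Z = 11 → L
  i= 3: O-A = 14 → O
  i= 4: Q-B = 15 → P
  i= 5: F-X =  8 → I
  i= 6: P-E = 11 → L
  i= 7: W-I = 14 → O
  i= 8: H-S = 15 → P
  i= 9: U-M =  8 → I
  i=10: H-W = 11 → L
  i=11: X-J = 14 → O
  i=12: I-T = 15 → P
  shifts repeat with period 4: PILO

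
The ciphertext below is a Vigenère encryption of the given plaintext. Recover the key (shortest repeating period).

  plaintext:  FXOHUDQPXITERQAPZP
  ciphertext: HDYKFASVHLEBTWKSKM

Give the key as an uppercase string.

  i= 0: H-F =  2 → C
  i= 1: D-X =  6 → G
  i= 2: Y-O = 10 → K
  i= 3: K-H =  3 → D
  i= 4: F-U = 11 → L
  i= 5: A-D = 23 → X
  i= 6: S-Q =  2 → C
  i= 7: V-P =  6 → G
  i= 8: H-X = 10 → K
  i= 9: L-I =  3 → D
  i=10: E-T = 11 → L
  i=11: B-E = 23 → X
  i=12: T-R =  2 → C
  i=13: W-Q =  6 → G
  i=14: K-A = 10 → K
  i=15: S-P =  3 → D
  i=16: K-Z = 11 → L
  i=17: M-P = 23 → X
  shifts repeat with period 6: CGKDLX

CGKDLX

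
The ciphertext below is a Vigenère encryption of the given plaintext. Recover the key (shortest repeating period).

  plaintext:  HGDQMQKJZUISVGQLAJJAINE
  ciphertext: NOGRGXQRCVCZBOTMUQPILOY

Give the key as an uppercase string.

  i= 0: N-H =  6 → G
  i= 1: O-G =  8 → I
  i= 2: G-D =  3 → D
  i= 3: R-Q =  1 → B
  i= 4: G-M = 20 → U
  i= 5: X-Q =  7 → H
  i= 6: Q-K =  6 → G
  i= 7: R-J =  8 → I
  i= 8: C-Z =  3 → D
  i= 9: V-U =  1 → B
  i=10: C-I = 20 → U
  i=11: Z-S =  7 → H
  i=12: B-V =  6 → G
  i=13: O-G =  8 → I
  i=14: T-Q =  3 → D
  i=15: M-L =  1 → B
  i=16: U-A = 20 → U
  i=17: Q-J =  7 → H
  i=18: P-J =  6 → G
  i=19: I-A =  8 → I
  i=20: L-I =  3 → D
  i=21: O-N =  1 → B
  i=22: Y-E = 20 → U
  shifts repeat with period 6: GIDBUH

GIDBUH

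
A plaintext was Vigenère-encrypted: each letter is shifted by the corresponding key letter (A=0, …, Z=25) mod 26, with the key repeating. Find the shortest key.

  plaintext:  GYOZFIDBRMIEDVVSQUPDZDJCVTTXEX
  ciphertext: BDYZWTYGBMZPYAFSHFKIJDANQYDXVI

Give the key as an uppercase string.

VFKARL

  i= 0: B-G = 21 → V
  i= 1: D-Y =  5 → F
  i= 2: Y-O = 10 → K
  i= 3: Z-Z =  0 → A
  i= 4: W-F = 17 → R
  i= 5: T-I = 11 → L
  i= 6: Y-D = 21 → V
  i= 7: G-B =  5 → F
  i= 8: B-R = 10 → K
  i= 9: M-M =  0 → A
  i=10: Z-I = 17 → R
  i=11: P-E = 11 → L
  i=12: Y-D = 21 → V
  i=13: A-V =  5 → F
  i=14: F-V = 10 → K
  i=15: S-S =  0 → A
  i=16: H-Q = 17 → R
  i=17: F-U = 11 → L
  i=18: K-P = 21 → V
  i=19: I-D =  5 → F
  i=20: J-Z = 10 → K
  i=21: D-D =  0 → A
  i=22: A-J = 17 → R
  i=23: N-C = 11 → L
  i=24: Q-V = 21 → V
  i=25: Y-T =  5 → F
  i=26: D-T = 10 → K
  i=27: X-X =  0 → A
  i=28: V-E = 17 → R
  i=29: I-X = 11 → L
  shifts repeat with period 6: VFKARL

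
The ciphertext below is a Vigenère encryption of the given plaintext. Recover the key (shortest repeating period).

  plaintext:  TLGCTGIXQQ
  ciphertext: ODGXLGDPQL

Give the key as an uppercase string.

  i= 0: O-T = 21 → V
  i= 1: D-L = 18 → S
  i= 2: G-G =  0 → A
  i= 3: X-C = 21 → V
  i= 4: L-T = 18 → S
  i= 5: G-G =  0 → A
  i= 6: D-I = 21 → V
  i= 7: P-X = 18 → S
  i= 8: Q-Q =  0 → A
  i= 9: L-Q = 21 → V
  shifts repeat with period 3: VSA

VSA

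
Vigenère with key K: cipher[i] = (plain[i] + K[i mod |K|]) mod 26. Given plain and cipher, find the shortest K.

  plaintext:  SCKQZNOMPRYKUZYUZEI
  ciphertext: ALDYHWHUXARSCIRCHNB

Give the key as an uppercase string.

  i= 0: A-S =  8 → I
  i= 1: L-C =  9 → J
  i= 2: D-K = 19 → T
  i= 3: Y-Q =  8 → I
  i= 4: H-Z =  8 → I
  i= 5: W-N =  9 → J
  i= 6: H-O = 19 → T
  i= 7: U-M =  8 → I
  i= 8: X-P =  8 → I
  i= 9: A-R =  9 → J
  i=10: R-Y = 19 → T
  i=11: S-K =  8 → I
  i=12: C-U =  8 → I
  i=13: I-Z =  9 → J
  i=14: R-Y = 19 → T
  i=15: C-U =  8 → I
  i=16: H-Z =  8 → I
  i=17: N-E =  9 → J
  i=18: B-I = 19 → T
  shifts repeat with period 4: IJTI

IJTI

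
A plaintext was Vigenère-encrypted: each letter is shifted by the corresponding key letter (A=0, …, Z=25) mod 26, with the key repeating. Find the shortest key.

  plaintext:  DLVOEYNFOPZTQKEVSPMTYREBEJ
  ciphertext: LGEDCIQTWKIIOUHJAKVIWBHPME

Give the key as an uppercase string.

IVJPYKDO

  i= 0: L-D =  8 → I
  i= 1: G-L = 21 → V
  i= 2: E-V =  9 → J
  i= 3: D-O = 15 → P
  i= 4: C-E = 24 → Y
  i= 5: I-Y = 10 → K
  i= 6: Q-N =  3 → D
  i= 7: T-F = 14 → O
  i= 8: W-O =  8 → I
  i= 9: K-P = 21 → V
  i=10: I-Z =  9 → J
  i=11: I-T = 15 → P
  i=12: O-Q = 24 → Y
  i=13: U-K = 10 → K
  i=14: H-E =  3 → D
  i=15: J-V = 14 → O
  i=16: A-S =  8 → I
  i=17: K-P = 21 → V
  i=18: V-M =  9 → J
  i=19: I-T = 15 → P
  i=20: W-Y = 24 → Y
  i=21: B-R = 10 → K
  i=22: H-E =  3 → D
  i=23: P-B = 14 → O
  i=24: M-E =  8 → I
  i=25: E-J = 21 → V
  shifts repeat with period 8: IVJPYKDO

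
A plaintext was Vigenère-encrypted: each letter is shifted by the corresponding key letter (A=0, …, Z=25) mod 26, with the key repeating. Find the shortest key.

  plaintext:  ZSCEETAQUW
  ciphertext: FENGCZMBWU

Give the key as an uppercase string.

GMLCY

  i= 0: F-Z =  6 → G
  i= 1: E-S = 12 → M
  i= 2: N-C = 11 → L
  i= 3: G-E =  2 → C
  i= 4: C-E = 24 → Y
  i= 5: Z-T =  6 → G
  i= 6: M-A = 12 → M
  i= 7: B-Q = 11 → L
  i= 8: W-U =  2 → C
  i= 9: U-W = 24 → Y
  shifts repeat with period 5: GMLCY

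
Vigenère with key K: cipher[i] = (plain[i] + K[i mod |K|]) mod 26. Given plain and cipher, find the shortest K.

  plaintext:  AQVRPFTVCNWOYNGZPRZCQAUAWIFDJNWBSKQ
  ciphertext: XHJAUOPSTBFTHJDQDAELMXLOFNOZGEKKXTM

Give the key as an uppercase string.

  i= 0: X-A = 23 → X
  i= 1: H-Q = 17 → R
  i= 2: J-V = 14 → O
  i= 3: A-R =  9 → J
  i= 4: U-P =  5 → F
  i= 5: O-F =  9 → J
  i= 6: P-T = 22 → W
  i= 7: S-V = 23 → X
  i= 8: T-C = 17 → R
  i= 9: B-N = 14 → O
  i=10: F-W =  9 → J
  i=11: T-O =  5 → F
  i=12: H-Y =  9 → J
  i=13: J-N = 22 → W
  i=14: D-G = 23 → X
  i=15: Q-Z = 17 → R
  i=16: D-P = 14 → O
  i=17: A-R =  9 → J
  i=18: E-Z =  5 → F
  i=19: L-C =  9 → J
  i=20: M-Q = 22 → W
  i=21: X-A = 23 → X
  i=22: L-U = 17 → R
  i=23: O-A = 14 → O
  i=24: F-W =  9 → J
  i=25: N-I =  5 → F
  i=26: O-F =  9 → J
  i=27: Z-D = 22 → W
  i=28: G-J = 23 → X
  i=29: E-N = 17 → R
  i=30: K-W = 14 → O
  i=31: K-B =  9 → J
  i=32: X-S =  5 → F
  i=33: T-K =  9 → J
  i=34: M-Q = 22 → W
  shifts repeat with period 7: XROJFJW

XROJFJW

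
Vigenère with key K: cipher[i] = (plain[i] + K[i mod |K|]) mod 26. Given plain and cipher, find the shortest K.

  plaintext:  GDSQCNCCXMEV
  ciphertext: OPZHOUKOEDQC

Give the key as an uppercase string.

  i= 0: O-G =  8 → I
  i= 1: P-D = 12 → M
  i= 2: Z-S =  7 → H
  i= 3: H-Q = 17 → R
  i= 4: O-C = 12 → M
  i= 5: U-N =  7 → H
  i= 6: K-C =  8 → I
  i= 7: O-C = 12 → M
  i= 8: E-X =  7 → H
  i= 9: D-M = 17 → R
  i=10: Q-E = 12 → M
  i=11: C-V =  7 → H
  shifts repeat with period 6: IMHRMH

IMHRMH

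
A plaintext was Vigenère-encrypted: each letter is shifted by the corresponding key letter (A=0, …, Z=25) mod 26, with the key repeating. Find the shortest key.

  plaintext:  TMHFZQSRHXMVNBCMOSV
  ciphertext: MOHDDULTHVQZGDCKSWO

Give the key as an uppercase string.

  i= 0: M-T = 19 → T
  i= 1: O-M =  2 → C
  i= 2: H-H =  0 → A
  i= 3: D-F = 24 → Y
  i= 4: D-Z =  4 → E
  i= 5: U-Q =  4 → E
  i= 6: L-S = 19 → T
  i= 7: T-R =  2 → C
  i= 8: H-H =  0 → A
  i= 9: V-X = 24 → Y
  i=10: Q-M =  4 → E
  i=11: Z-V =  4 → E
  i=12: G-N = 19 → T
  i=13: D-B =  2 → C
  i=14: C-C =  0 → A
  i=15: K-M = 24 → Y
  i=16: S-O =  4 → E
  i=17: W-S =  4 → E
  i=18: O-V = 19 → T
  shifts repeat with period 6: TCAYEE

TCAYEE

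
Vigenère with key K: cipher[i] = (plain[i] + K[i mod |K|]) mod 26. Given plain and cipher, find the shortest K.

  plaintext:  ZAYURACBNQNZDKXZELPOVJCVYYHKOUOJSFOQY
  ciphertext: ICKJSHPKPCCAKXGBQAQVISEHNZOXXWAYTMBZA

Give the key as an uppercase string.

JCMPBHN

  i= 0: I-Z =  9 → J
  i= 1: C-A =  2 → C
  i= 2: K-Y = 12 → M
  i= 3: J-U = 15 → P
  i= 4: S-R =  1 → B
  i= 5: H-A =  7 → H
  i= 6: P-C = 13 → N
  i= 7: K-B =  9 → J
  i= 8: P-N =  2 → C
  i= 9: C-Q = 12 → M
  i=10: C-N = 15 → P
  i=11: A-Z =  1 → B
  i=12: K-D =  7 → H
  i=13: X-K = 13 → N
  i=14: G-X =  9 → J
  i=15: B-Z =  2 → C
  i=16: Q-E = 12 → M
  i=17: A-L = 15 → P
  i=18: Q-P =  1 → B
  i=19: V-O =  7 → H
  i=20: I-V = 13 → N
  i=21: S-J =  9 → J
  i=22: E-C =  2 → C
  i=23: H-V = 12 → M
  i=24: N-Y = 15 → P
  i=25: Z-Y =  1 → B
  i=26: O-H =  7 → H
  i=27: X-K = 13 → N
  i=28: X-O =  9 → J
  i=29: W-U =  2 → C
  i=30: A-O = 12 → M
  i=31: Y-J = 15 → P
  i=32: T-S =  1 → B
  i=33: M-F =  7 → H
  i=34: B-O = 13 → N
  i=35: Z-Q =  9 → J
  i=36: A-Y =  2 → C
  shifts repeat with period 7: JCMPBHN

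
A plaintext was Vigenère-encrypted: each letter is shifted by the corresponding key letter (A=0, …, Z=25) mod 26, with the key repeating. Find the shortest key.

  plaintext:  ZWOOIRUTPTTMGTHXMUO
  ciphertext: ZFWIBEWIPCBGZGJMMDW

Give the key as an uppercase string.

  i= 0: Z-Z =  0 → A
  i= 1: F-W =  9 → J
  i= 2: W-O =  8 → I
  i= 3: I-O = 20 → U
  i= 4: B-I = 19 → T
  i= 5: E-R = 13 → N
  i= 6: W-U =  2 → C
  i= 7: I-T = 15 → P
  i= 8: P-P =  0 → A
  i= 9: C-T =  9 → J
  i=10: B-T =  8 → I
  i=11: G-M = 20 → U
  i=12: Z-G = 19 → T
  i=13: G-T = 13 → N
  i=14: J-H =  2 → C
  i=15: M-X = 15 → P
  i=16: M-M =  0 → A
  i=17: D-U =  9 → J
  i=18: W-O =  8 → I
  shifts repeat with period 8: AJIUTNCP

AJIUTNCP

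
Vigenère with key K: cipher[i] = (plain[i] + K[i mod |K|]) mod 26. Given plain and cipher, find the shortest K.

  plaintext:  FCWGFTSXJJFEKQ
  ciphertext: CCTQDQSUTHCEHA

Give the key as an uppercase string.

  i= 0: C-F = 23 → X
  i= 1: C-C =  0 → A
  i= 2: T-W = 23 → X
  i= 3: Q-G = 10 → K
  i= 4: D-F = 24 → Y
  i= 5: Q-T = 23 → X
  i= 6: S-S =  0 → A
  i= 7: U-X = 23 → X
  i= 8: T-J = 10 → K
  i= 9: H-J = 24 → Y
  i=10: C-F = 23 → X
  i=11: E-E =  0 → A
  i=12: H-K = 23 → X
  i=13: A-Q = 10 → K
  shifts repeat with period 5: XAXKY

XAXKY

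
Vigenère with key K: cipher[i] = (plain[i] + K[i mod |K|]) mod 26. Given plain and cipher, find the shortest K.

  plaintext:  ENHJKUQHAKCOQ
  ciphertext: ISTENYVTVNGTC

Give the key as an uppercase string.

  i= 0: I-E =  4 → E
  i= 1: S-N =  5 → F
  i= 2: T-H = 12 → M
  i= 3: E-J = 21 → V
  i= 4: N-K =  3 → D
  i= 5: Y-U =  4 → E
  i= 6: V-Q =  5 → F
  i= 7: T-H = 12 → M
  i= 8: V-A = 21 → V
  i= 9: N-K =  3 → D
  i=10: G-C =  4 → E
  i=11: T-O =  5 → F
  i=12: C-Q = 12 → M
  shifts repeat with period 5: EFMVD

EFMVD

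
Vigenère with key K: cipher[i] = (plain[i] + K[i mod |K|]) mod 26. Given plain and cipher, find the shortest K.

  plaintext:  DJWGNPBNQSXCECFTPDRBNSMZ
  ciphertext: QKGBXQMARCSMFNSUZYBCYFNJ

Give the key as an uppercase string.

  i= 0: Q-D = 13 → N
  i= 1: K-J =  1 → B
  i= 2: G-W = 10 → K
  i= 3: B-G = 21 → V
  i= 4: X-N = 10 → K
  i= 5: Q-P =  1 → B
  i= 6: M-B = 11 → L
  i= 7: A-N = 13 → N
  i= 8: R-Q =  1 → B
  i= 9: C-S = 10 → K
  i=10: S-X = 21 → V
  i=11: M-C = 10 → K
  i=12: F-E =  1 → B
  i=13: N-C = 11 → L
  i=14: S-F = 13 → N
  i=15: U-T =  1 → B
  i=16: Z-P = 10 → K
  i=17: Y-D = 21 → V
  i=18: B-R = 10 → K
  i=19: C-B =  1 → B
  i=20: Y-N = 11 → L
  i=21: F-S = 13 → N
  i=22: N-M =  1 → B
  i=23: J-Z = 10 → K
  shifts repeat with period 7: NBKVKBL

NBKVKBL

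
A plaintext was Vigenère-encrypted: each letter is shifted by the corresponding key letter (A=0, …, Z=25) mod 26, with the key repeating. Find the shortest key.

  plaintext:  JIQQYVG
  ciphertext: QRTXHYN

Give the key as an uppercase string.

HJD

  i= 0: Q-J =  7 → H
  i= 1: R-I =  9 → J
  i= 2: T-Q =  3 → D
  i= 3: X-Q =  7 → H
  i= 4: H-Y =  9 → J
  i= 5: Y-V =  3 → D
  i= 6: N-G =  7 → H
  shifts repeat with period 3: HJD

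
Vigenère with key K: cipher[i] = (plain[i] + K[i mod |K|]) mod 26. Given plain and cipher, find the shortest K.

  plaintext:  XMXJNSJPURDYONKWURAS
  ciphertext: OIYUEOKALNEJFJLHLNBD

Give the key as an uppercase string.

RWBL

  i= 0: O-X = 17 → R
  i= 1: I-M = 22 → W
  i= 2: Y-X =  1 → B
  i= 3: U-J = 11 → L
  i= 4: E-N = 17 → R
  i= 5: O-S = 22 → W
  i= 6: K-J =  1 → B
  i= 7: A-P = 11 → L
  i= 8: L-U = 17 → R
  i= 9: N-R = 22 → W
  i=10: E-D =  1 → B
  i=11: J-Y = 11 → L
  i=12: F-O = 17 → R
  i=13: J-N = 22 → W
  i=14: L-K =  1 → B
  i=15: H-W = 11 → L
  i=16: L-U = 17 → R
  i=17: N-R = 22 → W
  i=18: B-A =  1 → B
  i=19: D-S = 11 → L
  shifts repeat with period 4: RWBL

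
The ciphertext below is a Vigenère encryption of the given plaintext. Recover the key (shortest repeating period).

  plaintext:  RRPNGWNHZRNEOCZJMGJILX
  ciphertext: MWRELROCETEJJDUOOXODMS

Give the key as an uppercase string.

  i= 0: M-R = 21 → V
  i= 1: W-R =  5 → F
  i= 2: R-P =  2 → C
  i= 3: E-N = 17 → R
  i= 4: L-G =  5 → F
  i= 5: R-W = 21 → V
  i= 6: O-N =  1 → B
  i= 7: C-H = 21 → V
  i= 8: E-Z =  5 → F
  i= 9: T-R =  2 → C
  i=10: E-N = 17 → R
  i=11: J-E =  5 → F
  i=12: J-O = 21 → V
  i=13: D-C =  1 → B
  i=14: U-Z = 21 → V
  i=15: O-J =  5 → F
  i=16: O-M =  2 → C
  i=17: X-G = 17 → R
  i=18: O-J =  5 → F
  i=19: D-I = 21 → V
  i=20: M-L =  1 → B
  i=21: S-X = 21 → V
  shifts repeat with period 7: VFCRFVB

VFCRFVB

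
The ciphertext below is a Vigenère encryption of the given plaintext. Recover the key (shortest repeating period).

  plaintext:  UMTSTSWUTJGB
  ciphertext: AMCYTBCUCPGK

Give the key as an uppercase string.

GAJ

  i= 0: A-U =  6 → G
  i= 1: M-M =  0 → A
  i= 2: C-T =  9 → J
  i= 3: Y-S =  6 → G
  i= 4: T-T =  0 → A
  i= 5: B-S =  9 → J
  i= 6: C-W =  6 → G
  i= 7: U-U =  0 → A
  i= 8: C-T =  9 → J
  i= 9: P-J =  6 → G
  i=10: G-G =  0 → A
  i=11: K-B =  9 → J
  shifts repeat with period 3: GAJ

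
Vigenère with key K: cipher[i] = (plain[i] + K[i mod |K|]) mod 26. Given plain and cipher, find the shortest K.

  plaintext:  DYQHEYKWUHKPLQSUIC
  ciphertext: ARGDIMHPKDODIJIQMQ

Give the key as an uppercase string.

  i= 0: A-D = 23 → X
  i= 1: R-Y = 19 → T
  i= 2: G-Q = 16 → Q
  i= 3: D-H = 22 → W
  i= 4: I-E =  4 → E
  i= 5: M-Y = 14 → O
  i= 6: H-K = 23 → X
  i= 7: P-W = 19 → T
  i= 8: K-U = 16 → Q
  i= 9: D-H = 22 → W
  i=10: O-K =  4 → E
  i=11: D-P = 14 → O
  i=12: I-L = 23 → X
  i=13: J-Q = 19 → T
  i=14: I-S = 16 → Q
  i=15: Q-U = 22 → W
  i=16: M-I =  4 → E
  i=17: Q-C = 14 → O
  shifts repeat with period 6: XTQWEO

XTQWEO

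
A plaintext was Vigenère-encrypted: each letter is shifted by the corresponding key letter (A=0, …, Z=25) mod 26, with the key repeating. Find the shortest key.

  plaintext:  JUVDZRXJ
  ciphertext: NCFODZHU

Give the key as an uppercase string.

EIKL

  i= 0: N-J =  4 → E
  i= 1: C-U =  8 → I
  i= 2: F-V = 10 → K
  i= 3: O-D = 11 → L
  i= 4: D-Z =  4 → E
  i= 5: Z-R =  8 → I
  i= 6: H-X = 10 → K
  i= 7: U-J = 11 → L
  shifts repeat with period 4: EIKL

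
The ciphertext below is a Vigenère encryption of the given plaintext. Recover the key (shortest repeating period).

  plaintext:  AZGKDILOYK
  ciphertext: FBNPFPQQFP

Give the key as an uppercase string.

  i= 0: F-A =  5 → F
  i= 1: B-Z =  2 → C
  i= 2: N-G =  7 → H
  i= 3: P-K =  5 → F
  i= 4: F-D =  2 → C
  i= 5: P-I =  7 → H
  i= 6: Q-L =  5 → F
  i= 7: Q-O =  2 → C
  i= 8: F-Y =  7 → H
  i= 9: P-K =  5 → F
  shifts repeat with period 3: FCH

FCH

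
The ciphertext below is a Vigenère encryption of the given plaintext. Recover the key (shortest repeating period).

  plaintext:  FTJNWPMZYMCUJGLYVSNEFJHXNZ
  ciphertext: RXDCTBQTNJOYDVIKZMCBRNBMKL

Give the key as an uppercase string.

  i= 0: R-F = 12 → M
  i= 1: X-T =  4 → E
  i= 2: D-J = 20 → U
  i= 3: C-N = 15 → P
  i= 4: T-W = 23 → X
  i= 5: B-P = 12 → M
  i= 6: Q-M =  4 → E
  i= 7: T-Z = 20 → U
  i= 8: N-Y = 15 → P
  i= 9: J-M = 23 → X
  i=10: O-C = 12 → M
  i=11: Y-U =  4 → E
  i=12: D-J = 20 → U
  i=13: V-G = 15 → P
  i=14: I-L = 23 → X
  i=15: K-Y = 12 → M
  i=16: Z-V =  4 → E
  i=17: M-S = 20 → U
  i=18: C-N = 15 → P
  i=19: B-E = 23 → X
  i=20: R-F = 12 → M
  i=21: N-J =  4 → E
  i=22: B-H = 20 → U
  i=23: M-X = 15 → P
  i=24: K-N = 23 → X
  i=25: L-Z = 12 → M
  shifts repeat with period 5: MEUPX

MEUPX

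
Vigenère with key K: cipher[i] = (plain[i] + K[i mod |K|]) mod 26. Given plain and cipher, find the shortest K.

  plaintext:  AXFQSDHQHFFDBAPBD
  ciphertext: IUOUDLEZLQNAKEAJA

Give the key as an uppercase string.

  i= 0: I-A =  8 → I
  i= 1: U-X = 23 → X
  i= 2: O-F =  9 → J
  i= 3: U-Q =  4 → E
  i= 4: D-S = 11 → L
  i= 5: L-D =  8 → I
  i= 6: E-H = 23 → X
  i= 7: Z-Q =  9 → J
  i= 8: L-H =  4 → E
  i= 9: Q-F = 11 → L
  i=10: N-F =  8 → I
  i=11: A-D = 23 → X
  i=12: K-B =  9 → J
  i=13: E-A =  4 → E
  i=14: A-P = 11 → L
  i=15: J-B =  8 → I
  i=16: A-D = 23 → X
  shifts repeat with period 5: IXJEL

IXJEL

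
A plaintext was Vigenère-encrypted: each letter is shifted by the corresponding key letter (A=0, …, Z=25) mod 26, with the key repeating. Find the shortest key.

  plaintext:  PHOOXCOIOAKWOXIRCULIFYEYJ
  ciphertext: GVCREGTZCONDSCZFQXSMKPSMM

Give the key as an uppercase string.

ROODHEF

  i= 0: G-P = 17 → R
  i= 1: V-H = 14 → O
  i= 2: C-O = 14 → O
  i= 3: R-O =  3 → D
  i= 4: E-X =  7 → H
  i= 5: G-C =  4 → E
  i= 6: T-O =  5 → F
  i= 7: Z-I = 17 → R
  i= 8: C-O = 14 → O
  i= 9: O-A = 14 → O
  i=10: N-K =  3 → D
  i=11: D-W =  7 → H
  i=12: S-O =  4 → E
  i=13: C-X =  5 → F
  i=14: Z-I = 17 → R
  i=15: F-R = 14 → O
  i=16: Q-C = 14 → O
  i=17: X-U =  3 → D
  i=18: S-L =  7 → H
  i=19: M-I =  4 → E
  i=20: K-F =  5 → F
  i=21: P-Y = 17 → R
  i=22: S-E = 14 → O
  i=23: M-Y = 14 → O
  i=24: M-J =  3 → D
  shifts repeat with period 7: ROODHEF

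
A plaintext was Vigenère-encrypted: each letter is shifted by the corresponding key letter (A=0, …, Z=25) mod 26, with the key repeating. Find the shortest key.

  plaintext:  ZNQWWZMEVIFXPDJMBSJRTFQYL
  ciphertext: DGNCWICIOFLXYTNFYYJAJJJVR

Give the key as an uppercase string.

ETXGAJQ

  i= 0: D-Z =  4 → E
  i= 1: G-N = 19 → T
  i= 2: N-Q = 23 → X
  i= 3: C-W =  6 → G
  i= 4: W-W =  0 → A
  i= 5: I-Z =  9 → J
  i= 6: C-M = 16 → Q
  i= 7: I-E =  4 → E
  i= 8: O-V = 19 → T
  i= 9: F-I = 23 → X
  i=10: L-F =  6 → G
  i=11: X-X =  0 → A
  i=12: Y-P =  9 → J
  i=13: T-D = 16 → Q
  i=14: N-J =  4 → E
  i=15: F-M = 19 → T
  i=16: Y-B = 23 → X
  i=17: Y-S =  6 → G
  i=18: J-J =  0 → A
  i=19: A-R =  9 → J
  i=20: J-T = 16 → Q
  i=21: J-F =  4 → E
  i=22: J-Q = 19 → T
  i=23: V-Y = 23 → X
  i=24: R-L =  6 → G
  shifts repeat with period 7: ETXGAJQ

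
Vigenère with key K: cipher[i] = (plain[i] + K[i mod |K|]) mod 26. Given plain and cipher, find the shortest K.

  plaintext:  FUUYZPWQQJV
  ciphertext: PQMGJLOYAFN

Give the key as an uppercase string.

  i= 0: P-F = 10 → K
  i= 1: Q-U = 22 → W
  i= 2: M-U = 18 → S
  i= 3: G-Y =  8 → I
  i= 4: J-Z = 10 → K
  i= 5: L-P = 22 → W
  i= 6: O-W = 18 → S
  i= 7: Y-Q =  8 → I
  i= 8: A-Q = 10 → K
  i= 9: F-J = 22 → W
  i=10: N-V = 18 → S
  shifts repeat with period 4: KWSI

KWSI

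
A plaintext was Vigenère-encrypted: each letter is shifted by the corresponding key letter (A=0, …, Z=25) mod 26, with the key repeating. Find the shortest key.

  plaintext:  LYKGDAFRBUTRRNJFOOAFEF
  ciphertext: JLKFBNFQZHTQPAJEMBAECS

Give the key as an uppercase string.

  i= 0: J-L = 24 → Y
  i= 1: L-Y = 13 → N
  i= 2: K-K =  0 → A
  i= 3: F-G = 25 → Z
  i= 4: B-D = 24 → Y
  i= 5: N-A = 13 → N
  i= 6: F-F =  0 → A
  i= 7: Q-R = 25 → Z
  i= 8: Z-B = 24 → Y
  i= 9: H-U = 13 → N
  i=10: T-T =  0 → A
  i=11: Q-R = 25 → Z
  i=12: P-R = 24 → Y
  i=13: A-N = 13 → N
  i=14: J-J =  0 → A
  i=15: E-F = 25 → Z
  i=16: M-O = 24 → Y
  i=17: B-O = 13 → N
  i=18: A-A =  0 → A
  i=19: E-F = 25 → Z
  i=20: C-E = 24 → Y
  i=21: S-F = 13 → N
  shifts repeat with period 4: YNAZ

YNAZ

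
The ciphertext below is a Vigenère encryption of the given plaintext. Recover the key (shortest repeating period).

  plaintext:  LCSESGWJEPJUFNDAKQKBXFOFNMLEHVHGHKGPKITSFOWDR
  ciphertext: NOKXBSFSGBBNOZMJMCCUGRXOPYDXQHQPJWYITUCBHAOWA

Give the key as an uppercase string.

CMSTJMJJ

  i= 0: N-L =  2 → C
  i= 1: O-C = 12 → M
  i= 2: K-S = 18 → S
  i= 3: X-E = 19 → T
  i= 4: B-S =  9 → J
  i= 5: S-G = 12 → M
  i= 6: F-W =  9 → J
  i= 7: S-J =  9 → J
  i= 8: G-E =  2 → C
  i= 9: B-P = 12 → M
  i=10: B-J = 18 → S
  i=11: N-U = 19 → T
  i=12: O-F =  9 → J
  i=13: Z-N = 12 → M
  i=14: M-D =  9 → J
  i=15: J-A =  9 → J
  i=16: M-K =  2 → C
  i=17: C-Q = 12 → M
  i=18: C-K = 18 → S
  i=19: U-B = 19 → T
  i=20: G-X =  9 → J
  i=21: R-F = 12 → M
  i=22: X-O =  9 → J
  i=23: O-F =  9 → J
  i=24: P-N =  2 → C
  i=25: Y-M = 12 → M
  i=26: D-L = 18 → S
  i=27: X-E = 19 → T
  i=28: Q-H =  9 → J
  i=29: H-V = 12 → M
  i=30: Q-H =  9 → J
  i=31: P-G =  9 → J
  i=32: J-H =  2 → C
  i=33: W-K = 12 → M
  i=34: Y-G = 18 → S
  i=35: I-P = 19 → T
  i=36: T-K =  9 → J
  i=37: U-I = 12 → M
  i=38: C-T =  9 → J
  i=39: B-S =  9 → J
  i=40: H-F =  2 → C
  i=41: A-O = 12 → M
  i=42: O-W = 18 → S
  i=43: W-D = 19 → T
  i=44: A-R =  9 → J
  shifts repeat with period 8: CMSTJMJJ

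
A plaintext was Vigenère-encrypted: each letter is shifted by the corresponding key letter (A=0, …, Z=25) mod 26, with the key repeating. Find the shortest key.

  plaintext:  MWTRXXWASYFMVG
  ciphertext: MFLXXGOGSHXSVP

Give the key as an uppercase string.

AJSG

  i= 0: M-M =  0 → A
  i= 1: F-W =  9 → J
  i= 2: L-T = 18 → S
  i= 3: X-R =  6 → G
  i= 4: X-X =  0 → A
  i= 5: G-X =  9 → J
  i= 6: O-W = 18 → S
  i= 7: G-A =  6 → G
  i= 8: S-S =  0 → A
  i= 9: H-Y =  9 → J
  i=10: X-F = 18 → S
  i=11: S-M =  6 → G
  i=12: V-V =  0 → A
  i=13: P-G =  9 → J
  shifts repeat with period 4: AJSG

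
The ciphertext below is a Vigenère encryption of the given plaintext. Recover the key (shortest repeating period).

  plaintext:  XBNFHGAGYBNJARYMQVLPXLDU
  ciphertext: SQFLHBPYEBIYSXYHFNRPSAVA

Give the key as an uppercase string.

  i= 0: S-X = 21 → V
  i= 1: Q-B = 15 → P
  i= 2: F-N = 18 → S
  i= 3: L-F =  6 → G
  i= 4: H-H =  0 → A
  i= 5: B-G = 21 → V
  i= 6: P-A = 15 → P
  i= 7: Y-G = 18 → S
  i= 8: E-Y =  6 → G
  i= 9: B-B =  0 → A
  i=10: I-N = 21 → V
  i=11: Y-J = 15 → P
  i=12: S-A = 18 → S
  i=13: X-R =  6 → G
  i=14: Y-Y =  0 → A
  i=15: H-M = 21 → V
  i=16: F-Q = 15 → P
  i=17: N-V = 18 → S
  i=18: R-L =  6 → G
  i=19: P-P =  0 → A
  i=20: S-X = 21 → V
  i=21: A-L = 15 → P
  i=22: V-D = 18 → S
  i=23: A-U =  6 → G
  shifts repeat with period 5: VPSGA

VPSGA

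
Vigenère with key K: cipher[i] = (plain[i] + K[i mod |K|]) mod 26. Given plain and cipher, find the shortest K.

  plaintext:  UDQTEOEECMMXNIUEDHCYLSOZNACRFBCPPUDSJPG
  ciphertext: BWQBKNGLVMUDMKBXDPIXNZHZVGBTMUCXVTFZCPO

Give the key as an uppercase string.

  i= 0: B-U =  7 → H
  i= 1: W-D = 19 → T
  i= 2: Q-Q =  0 → A
  i= 3: B-T =  8 → I
  i= 4: K-E =  6 → G
  i= 5: N-O = 25 → Z
  i= 6: G-E =  2 → C
  i= 7: L-E =  7 → H
  i= 8: V-C = 19 → T
  i= 9: M-M =  0 → A
  i=10: U-M =  8 → I
  i=11: D-X =  6 → G
  i=12: M-N = 25 → Z
  i=13: K-I =  2 → C
  i=14: B-U =  7 → H
  i=15: X-E = 19 → T
  i=16: D-D =  0 → A
  i=17: P-H =  8 → I
  i=18: I-C =  6 → G
  i=19: X-Y = 25 → Z
  i=20: N-L =  2 → C
  i=21: Z-S =  7 → H
  i=22: H-O = 19 → T
  i=23: Z-Z =  0 → A
  i=24: V-N =  8 → I
  i=25: G-A =  6 → G
  i=26: B-C = 25 → Z
  i=27: T-R =  2 → C
  i=28: M-F =  7 → H
  i=29: U-B = 19 → T
  i=30: C-C =  0 → A
  i=31: X-P =  8 → I
  i=32: V-P =  6 → G
  i=33: T-U = 25 → Z
  i=34: F-D =  2 → C
  i=35: Z-S =  7 → H
  i=36: C-J = 19 → T
  i=37: P-P =  0 → A
  i=38: O-G =  8 → I
  shifts repeat with period 7: HTAIGZC

HTAIGZC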